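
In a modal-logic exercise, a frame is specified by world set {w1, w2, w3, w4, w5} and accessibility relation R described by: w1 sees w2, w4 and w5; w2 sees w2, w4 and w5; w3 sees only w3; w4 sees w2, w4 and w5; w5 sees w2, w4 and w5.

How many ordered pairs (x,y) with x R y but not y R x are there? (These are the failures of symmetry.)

Enumerating: (w1,w2), (w1,w4), (w1,w5).

3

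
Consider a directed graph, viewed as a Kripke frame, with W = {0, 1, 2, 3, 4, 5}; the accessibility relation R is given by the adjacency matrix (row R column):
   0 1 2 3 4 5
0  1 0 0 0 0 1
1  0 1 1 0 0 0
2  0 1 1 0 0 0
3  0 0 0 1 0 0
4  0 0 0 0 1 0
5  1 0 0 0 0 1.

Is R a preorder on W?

Yes

Reflexive: yes — every world is R-related to itself.
Transitive: yes — every two-step R-path is closed by a direct edge.
So R is a preorder.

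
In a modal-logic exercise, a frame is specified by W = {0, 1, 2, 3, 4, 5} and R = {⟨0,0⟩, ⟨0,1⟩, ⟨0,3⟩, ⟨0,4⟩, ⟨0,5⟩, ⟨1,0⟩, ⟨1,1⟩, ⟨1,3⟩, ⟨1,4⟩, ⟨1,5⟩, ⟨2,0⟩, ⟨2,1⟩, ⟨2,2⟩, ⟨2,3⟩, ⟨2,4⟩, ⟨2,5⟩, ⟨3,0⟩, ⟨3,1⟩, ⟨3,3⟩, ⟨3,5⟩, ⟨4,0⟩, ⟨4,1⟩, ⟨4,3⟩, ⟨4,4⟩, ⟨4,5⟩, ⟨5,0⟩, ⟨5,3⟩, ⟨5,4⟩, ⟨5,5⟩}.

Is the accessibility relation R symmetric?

Symmetric: no — 1 R 5 but not 5 R 1.

No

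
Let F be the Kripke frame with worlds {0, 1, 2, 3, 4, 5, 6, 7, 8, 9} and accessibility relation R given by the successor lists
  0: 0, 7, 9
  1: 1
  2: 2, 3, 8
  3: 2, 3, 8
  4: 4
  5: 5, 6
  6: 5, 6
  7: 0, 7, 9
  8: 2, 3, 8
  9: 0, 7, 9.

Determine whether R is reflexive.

Yes

Reflexive: yes — every world is R-related to itself.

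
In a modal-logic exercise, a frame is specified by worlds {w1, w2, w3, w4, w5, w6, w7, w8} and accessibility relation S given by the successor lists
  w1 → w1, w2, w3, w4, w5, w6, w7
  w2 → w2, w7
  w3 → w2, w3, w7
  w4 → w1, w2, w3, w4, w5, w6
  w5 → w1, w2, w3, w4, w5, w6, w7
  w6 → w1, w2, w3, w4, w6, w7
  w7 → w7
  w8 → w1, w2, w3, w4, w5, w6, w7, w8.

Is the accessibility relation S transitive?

Transitive: no — w4 S w1 and w1 S w7, but not w4 S w7.

No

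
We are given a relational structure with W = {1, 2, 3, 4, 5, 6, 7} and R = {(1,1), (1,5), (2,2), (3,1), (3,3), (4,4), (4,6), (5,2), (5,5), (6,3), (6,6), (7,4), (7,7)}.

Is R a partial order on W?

No

Reflexive: yes — every world is R-related to itself.
Transitive: no — 1 R 5 and 5 R 2, but not 1 R 2.
Antisymmetric: yes — no distinct pair is related both ways.
So R is not a partial order.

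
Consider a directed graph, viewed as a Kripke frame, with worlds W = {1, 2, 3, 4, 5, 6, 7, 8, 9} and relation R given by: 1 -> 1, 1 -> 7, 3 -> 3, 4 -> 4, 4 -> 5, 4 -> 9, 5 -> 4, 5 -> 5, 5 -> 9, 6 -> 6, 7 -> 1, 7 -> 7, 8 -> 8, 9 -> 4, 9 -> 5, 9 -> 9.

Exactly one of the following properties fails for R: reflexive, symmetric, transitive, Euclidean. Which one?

reflexive

Reflexive: no — 2 is not related to itself.
Symmetric: yes — every pair in R has its reverse in R.
Transitive: yes — every two-step R-path is closed by a direct edge.
Euclidean: yes — any two successors of a common world are R-related.
Only reflexive fails.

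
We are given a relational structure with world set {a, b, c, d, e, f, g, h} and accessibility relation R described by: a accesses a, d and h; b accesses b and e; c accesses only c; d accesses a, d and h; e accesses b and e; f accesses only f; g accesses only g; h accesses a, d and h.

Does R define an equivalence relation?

Yes

Reflexive: yes — every world is R-related to itself.
Symmetric: yes — every pair in R has its reverse in R.
Transitive: yes — every two-step R-path is closed by a direct edge.
So R is an equivalence relation.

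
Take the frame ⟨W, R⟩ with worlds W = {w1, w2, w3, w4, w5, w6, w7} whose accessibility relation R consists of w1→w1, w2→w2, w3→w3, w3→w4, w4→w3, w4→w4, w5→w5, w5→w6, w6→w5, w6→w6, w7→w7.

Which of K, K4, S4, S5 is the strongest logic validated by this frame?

Transitive (axiom 4): yes — every two-step R-path is closed by a direct edge.
Reflexive (axiom T): yes — every world is R-related to itself.
Euclidean (axiom 5): yes — any two successors of a common world are R-related.
So F validates K, K4, S4, S5. The strongest is S5.

S5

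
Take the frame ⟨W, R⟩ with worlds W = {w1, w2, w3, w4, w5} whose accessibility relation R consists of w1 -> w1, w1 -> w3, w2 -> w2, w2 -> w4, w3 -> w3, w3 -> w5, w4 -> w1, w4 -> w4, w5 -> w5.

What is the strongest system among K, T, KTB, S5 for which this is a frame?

T

Reflexive (axiom T): yes — every world is R-related to itself.
Symmetric (axiom B): no — w1 R w3 but not w3 R w1.
Euclidean (axiom 5): no — w1 R w3 and w1 R w1, but not w3 R w1.
So F validates K, T; KTB would additionally require R to be symmetric. The strongest is T.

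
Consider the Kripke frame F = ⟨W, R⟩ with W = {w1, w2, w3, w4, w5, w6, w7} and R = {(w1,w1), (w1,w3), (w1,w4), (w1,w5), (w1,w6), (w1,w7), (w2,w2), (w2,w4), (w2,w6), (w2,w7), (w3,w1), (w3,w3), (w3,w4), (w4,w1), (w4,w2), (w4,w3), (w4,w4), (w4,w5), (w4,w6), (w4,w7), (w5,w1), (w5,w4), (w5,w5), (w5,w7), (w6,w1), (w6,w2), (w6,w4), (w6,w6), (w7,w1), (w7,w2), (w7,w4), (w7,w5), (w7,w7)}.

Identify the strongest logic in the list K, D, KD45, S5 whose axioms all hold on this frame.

Serial (axiom D): yes — every world has a successor (e.g. w1 R w1).
Euclidean (axiom 5): no — w1 R w3 and w1 R w5, but not w3 R w5.
Transitive (axiom 4): no — w1 R w4 and w4 R w2, but not w1 R w2.
Reflexive (axiom T): yes — every world is R-related to itself.
So F validates K, D; KD45 would additionally require R to be Euclidean and transitive. The strongest is D.

D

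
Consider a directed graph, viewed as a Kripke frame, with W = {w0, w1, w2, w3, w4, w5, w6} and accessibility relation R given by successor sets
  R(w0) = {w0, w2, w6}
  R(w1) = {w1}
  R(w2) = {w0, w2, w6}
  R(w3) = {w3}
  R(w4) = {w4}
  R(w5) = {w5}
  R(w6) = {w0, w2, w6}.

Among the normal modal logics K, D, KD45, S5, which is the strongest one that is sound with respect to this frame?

S5

Serial (axiom D): yes — every world has a successor (e.g. w0 R w0).
Euclidean (axiom 5): yes — any two successors of a common world are R-related.
Transitive (axiom 4): yes — every two-step R-path is closed by a direct edge.
Reflexive (axiom T): yes — every world is R-related to itself.
So F validates K, D, KD45, S5. The strongest is S5.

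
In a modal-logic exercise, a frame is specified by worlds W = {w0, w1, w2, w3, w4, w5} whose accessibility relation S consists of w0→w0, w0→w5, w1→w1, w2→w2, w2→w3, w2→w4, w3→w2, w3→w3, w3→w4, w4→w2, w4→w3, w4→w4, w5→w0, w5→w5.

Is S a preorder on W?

Yes

Reflexive: yes — every world is S-related to itself.
Transitive: yes — every two-step S-path is closed by a direct edge.
So S is a preorder.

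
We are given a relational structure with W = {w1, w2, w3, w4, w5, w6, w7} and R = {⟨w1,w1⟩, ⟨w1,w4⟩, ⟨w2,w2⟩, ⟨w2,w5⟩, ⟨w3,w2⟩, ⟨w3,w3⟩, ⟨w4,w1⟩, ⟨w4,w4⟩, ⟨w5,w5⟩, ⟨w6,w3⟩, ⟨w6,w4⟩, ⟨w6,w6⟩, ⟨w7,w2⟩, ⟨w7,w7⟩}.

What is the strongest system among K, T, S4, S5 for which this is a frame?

T

Reflexive (axiom T): yes — every world is R-related to itself.
Transitive (axiom 4): no — w3 R w2 and w2 R w5, but not w3 R w5.
Euclidean (axiom 5): no — w6 R w3 and w6 R w4, but not w3 R w4.
So F validates K, T; S4 would additionally require R to be transitive. The strongest is T.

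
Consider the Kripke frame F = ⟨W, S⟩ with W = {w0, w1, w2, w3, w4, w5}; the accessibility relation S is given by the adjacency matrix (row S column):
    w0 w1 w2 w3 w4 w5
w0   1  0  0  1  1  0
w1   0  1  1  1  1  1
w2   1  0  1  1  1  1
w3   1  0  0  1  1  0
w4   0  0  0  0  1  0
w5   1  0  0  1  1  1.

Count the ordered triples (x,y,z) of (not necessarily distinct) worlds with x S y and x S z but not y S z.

28

Enumerating: (w0,w4,w0), (w0,w4,w3), (w1,w2,w1), (w1,w3,w1), (w1,w3,w2), (w1,w3,w5), (w1,w4,w1), (w1,w4,w2), (w1,w4,w3), (w1,w4,w5), (w1,w5,w1), (w1,w5,w2), … and 16 more.
Total: 28.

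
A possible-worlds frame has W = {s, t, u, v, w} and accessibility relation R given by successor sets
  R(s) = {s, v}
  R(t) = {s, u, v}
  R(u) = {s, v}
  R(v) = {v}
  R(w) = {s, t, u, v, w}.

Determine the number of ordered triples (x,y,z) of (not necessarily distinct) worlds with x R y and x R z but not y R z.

Enumerating: (s,v,s), (t,s,u), (t,u,u), (t,v,s), (t,v,u), (u,v,s), (w,s,t), (w,s,u), (w,s,w), (w,t,t), (w,t,w), (w,u,t), (w,u,u), (w,u,w), (w,v,s), (w,v,t), (w,v,u), (w,v,w).

18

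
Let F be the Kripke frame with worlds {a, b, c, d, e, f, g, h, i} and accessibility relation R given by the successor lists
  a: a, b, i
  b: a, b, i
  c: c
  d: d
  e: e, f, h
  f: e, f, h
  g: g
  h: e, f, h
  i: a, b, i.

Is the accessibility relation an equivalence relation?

Reflexive: yes — every world is R-related to itself.
Symmetric: yes — every pair in R has its reverse in R.
Transitive: yes — every two-step R-path is closed by a direct edge.
So R is an equivalence relation.

Yes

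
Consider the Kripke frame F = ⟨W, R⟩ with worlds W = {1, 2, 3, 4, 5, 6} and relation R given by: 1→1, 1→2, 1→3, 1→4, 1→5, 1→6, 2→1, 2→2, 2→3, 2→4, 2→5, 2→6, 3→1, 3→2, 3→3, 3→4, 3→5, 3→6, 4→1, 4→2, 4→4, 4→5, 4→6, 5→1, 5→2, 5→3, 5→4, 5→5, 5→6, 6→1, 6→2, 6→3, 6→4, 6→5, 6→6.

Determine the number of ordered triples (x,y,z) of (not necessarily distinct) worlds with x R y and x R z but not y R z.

5

Enumerating: (1,4,3), (2,4,3), (3,4,3), (5,4,3), (6,4,3).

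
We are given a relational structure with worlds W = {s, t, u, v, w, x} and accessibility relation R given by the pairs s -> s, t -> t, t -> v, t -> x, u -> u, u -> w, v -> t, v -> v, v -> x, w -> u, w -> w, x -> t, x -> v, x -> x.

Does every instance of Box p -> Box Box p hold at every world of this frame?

Yes

Axiom 4 corresponds to the accessibility relation being transitive.
Transitive: yes — every two-step R-path is closed by a direct edge.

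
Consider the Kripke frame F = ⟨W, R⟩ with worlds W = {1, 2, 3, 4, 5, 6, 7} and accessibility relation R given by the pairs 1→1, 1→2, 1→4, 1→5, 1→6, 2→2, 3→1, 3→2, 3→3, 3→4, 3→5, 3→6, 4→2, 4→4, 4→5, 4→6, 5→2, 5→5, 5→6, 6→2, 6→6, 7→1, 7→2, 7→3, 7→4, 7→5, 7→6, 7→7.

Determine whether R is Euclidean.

No

Euclidean: no — 1 R 2 and 1 R 4, but not 2 R 4.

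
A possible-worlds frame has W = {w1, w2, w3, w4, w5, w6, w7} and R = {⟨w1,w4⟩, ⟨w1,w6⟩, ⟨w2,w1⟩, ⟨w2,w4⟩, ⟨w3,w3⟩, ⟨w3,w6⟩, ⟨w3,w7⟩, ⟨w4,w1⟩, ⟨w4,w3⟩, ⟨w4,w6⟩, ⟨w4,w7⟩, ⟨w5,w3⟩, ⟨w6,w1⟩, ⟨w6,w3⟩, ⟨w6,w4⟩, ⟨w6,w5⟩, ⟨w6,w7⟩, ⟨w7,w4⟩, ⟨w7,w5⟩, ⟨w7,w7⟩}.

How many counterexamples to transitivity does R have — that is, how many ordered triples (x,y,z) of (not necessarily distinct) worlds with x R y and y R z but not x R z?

30

Enumerating: (w1,w4,w1), (w1,w4,w3), (w1,w4,w7), (w1,w6,w1), (w1,w6,w3), (w1,w6,w5), (w1,w6,w7), (w2,w1,w6), (w2,w4,w3), (w2,w4,w6), (w2,w4,w7), (w3,w6,w1), … and 18 more.
Total: 30.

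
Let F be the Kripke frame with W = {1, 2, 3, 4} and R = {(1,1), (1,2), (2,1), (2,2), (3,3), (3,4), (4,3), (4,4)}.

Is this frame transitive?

Transitive: yes — every two-step R-path is closed by a direct edge.

Yes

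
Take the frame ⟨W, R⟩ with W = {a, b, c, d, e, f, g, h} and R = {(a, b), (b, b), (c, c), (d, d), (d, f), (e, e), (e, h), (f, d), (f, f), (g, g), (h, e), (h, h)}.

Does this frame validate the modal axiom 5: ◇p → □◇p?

Yes

Axiom 5 corresponds to the accessibility relation being Euclidean.
Euclidean: yes — any two successors of a common world are R-related.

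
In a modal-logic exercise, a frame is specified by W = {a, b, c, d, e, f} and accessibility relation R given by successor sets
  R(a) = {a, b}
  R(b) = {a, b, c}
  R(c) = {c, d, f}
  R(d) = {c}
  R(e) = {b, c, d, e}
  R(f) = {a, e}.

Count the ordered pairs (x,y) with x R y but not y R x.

Enumerating: (b,c), (c,f), (e,b), (e,c), (e,d), (f,a), (f,e).

7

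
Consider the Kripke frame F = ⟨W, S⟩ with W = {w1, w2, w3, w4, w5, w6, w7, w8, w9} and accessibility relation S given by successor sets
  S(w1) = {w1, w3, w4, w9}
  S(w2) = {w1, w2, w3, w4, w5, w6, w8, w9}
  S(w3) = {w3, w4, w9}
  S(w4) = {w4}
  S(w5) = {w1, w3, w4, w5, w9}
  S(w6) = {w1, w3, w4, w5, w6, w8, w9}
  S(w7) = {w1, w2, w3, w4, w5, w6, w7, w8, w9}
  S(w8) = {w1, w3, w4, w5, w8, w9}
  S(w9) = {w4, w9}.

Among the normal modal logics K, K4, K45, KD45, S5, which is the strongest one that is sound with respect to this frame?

K4

Transitive (axiom 4): yes — every two-step S-path is closed by a direct edge.
Euclidean (axiom 5): no — w1 S w4 and w1 S w3, but not w4 S w3.
Serial (axiom D): yes — every world has a successor (e.g. w1 S w1).
Reflexive (axiom T): yes — every world is S-related to itself.
So F validates K, K4; K45 would additionally require S to be Euclidean. The strongest is K4.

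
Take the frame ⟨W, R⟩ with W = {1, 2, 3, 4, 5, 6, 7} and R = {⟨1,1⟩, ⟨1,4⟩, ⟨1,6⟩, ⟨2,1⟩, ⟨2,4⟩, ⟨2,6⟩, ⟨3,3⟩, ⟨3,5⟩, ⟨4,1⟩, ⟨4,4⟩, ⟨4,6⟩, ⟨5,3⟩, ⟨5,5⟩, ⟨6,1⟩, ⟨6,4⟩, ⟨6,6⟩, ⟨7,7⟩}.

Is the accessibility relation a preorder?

No

Reflexive: no — 2 is not related to itself.
Transitive: yes — every two-step R-path is closed by a direct edge.
So R is not a preorder.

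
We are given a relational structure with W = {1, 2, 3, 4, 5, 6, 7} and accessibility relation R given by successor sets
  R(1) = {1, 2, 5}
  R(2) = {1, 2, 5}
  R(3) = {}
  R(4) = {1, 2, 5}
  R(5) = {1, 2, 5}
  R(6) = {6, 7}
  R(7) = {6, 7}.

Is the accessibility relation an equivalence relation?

Reflexive: no — 3 is not related to itself.
Symmetric: no — 4 R 1 but not 1 R 4.
Transitive: yes — every two-step R-path is closed by a direct edge.
So R is not an equivalence relation.

No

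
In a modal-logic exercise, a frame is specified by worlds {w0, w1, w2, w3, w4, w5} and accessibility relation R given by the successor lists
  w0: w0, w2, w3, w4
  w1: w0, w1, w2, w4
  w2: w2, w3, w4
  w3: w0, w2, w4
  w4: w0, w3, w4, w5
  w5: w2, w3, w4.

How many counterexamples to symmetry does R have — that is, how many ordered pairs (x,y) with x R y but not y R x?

7

Enumerating: (w0,w2), (w1,w0), (w1,w2), (w1,w4), (w2,w4), (w5,w2), (w5,w3).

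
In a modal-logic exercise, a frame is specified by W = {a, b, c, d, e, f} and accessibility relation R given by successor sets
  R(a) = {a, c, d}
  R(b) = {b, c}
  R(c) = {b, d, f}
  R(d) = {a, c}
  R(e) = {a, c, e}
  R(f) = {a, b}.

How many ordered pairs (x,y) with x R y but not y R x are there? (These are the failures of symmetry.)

6

Enumerating: (a,c), (c,f), (e,a), (e,c), (f,a), (f,b).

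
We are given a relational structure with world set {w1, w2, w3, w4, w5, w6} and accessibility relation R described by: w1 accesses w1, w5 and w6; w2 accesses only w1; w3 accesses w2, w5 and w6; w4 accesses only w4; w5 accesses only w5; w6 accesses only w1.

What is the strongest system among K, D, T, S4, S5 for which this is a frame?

D

Serial (axiom D): yes — every world has a successor (e.g. w1 R w1).
Reflexive (axiom T): no — w2 is not related to itself.
Transitive (axiom 4): no — w2 R w1 and w1 R w5, but not w2 R w5.
Euclidean (axiom 5): no — w1 R w5 and w1 R w6, but not w5 R w6.
So F validates K, D; T would additionally require R to be reflexive. The strongest is D.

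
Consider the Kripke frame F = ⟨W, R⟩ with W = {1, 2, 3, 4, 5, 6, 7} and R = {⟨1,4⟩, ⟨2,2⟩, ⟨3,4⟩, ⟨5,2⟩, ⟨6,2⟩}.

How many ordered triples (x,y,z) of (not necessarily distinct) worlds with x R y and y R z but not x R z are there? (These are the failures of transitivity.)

0

R is transitive; there are no such tuples.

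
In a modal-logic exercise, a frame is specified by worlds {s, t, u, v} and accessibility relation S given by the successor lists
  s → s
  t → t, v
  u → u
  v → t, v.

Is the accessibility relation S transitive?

Transitive: yes — every two-step S-path is closed by a direct edge.

Yes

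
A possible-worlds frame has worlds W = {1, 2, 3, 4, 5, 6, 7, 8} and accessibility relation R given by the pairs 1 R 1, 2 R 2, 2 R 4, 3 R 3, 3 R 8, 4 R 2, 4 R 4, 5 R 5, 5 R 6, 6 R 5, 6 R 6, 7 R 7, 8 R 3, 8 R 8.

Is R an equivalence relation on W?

Reflexive: yes — every world is R-related to itself.
Symmetric: yes — every pair in R has its reverse in R.
Transitive: yes — every two-step R-path is closed by a direct edge.
So R is an equivalence relation.

Yes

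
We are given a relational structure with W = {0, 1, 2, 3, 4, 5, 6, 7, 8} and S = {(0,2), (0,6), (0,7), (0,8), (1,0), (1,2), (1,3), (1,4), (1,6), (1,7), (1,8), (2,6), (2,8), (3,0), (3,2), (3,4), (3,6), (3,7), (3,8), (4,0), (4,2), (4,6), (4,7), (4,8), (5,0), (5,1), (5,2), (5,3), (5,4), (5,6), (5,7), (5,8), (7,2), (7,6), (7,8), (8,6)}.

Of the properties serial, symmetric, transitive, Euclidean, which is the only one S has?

Serial: no — 6 has no S-successor.
Symmetric: no — 0 S 2 but not 2 S 0.
Transitive: yes — every two-step S-path is closed by a direct edge.
Euclidean: no — 0 S 2 and 0 S 7, but not 2 S 7.
Only transitive holds.

transitive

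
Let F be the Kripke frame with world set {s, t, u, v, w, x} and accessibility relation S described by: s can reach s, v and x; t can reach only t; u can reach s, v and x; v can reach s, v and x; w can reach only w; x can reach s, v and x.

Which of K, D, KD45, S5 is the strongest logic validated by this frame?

Serial (axiom D): yes — every world has a successor (e.g. s S s).
Euclidean (axiom 5): yes — any two successors of a common world are S-related.
Transitive (axiom 4): yes — every two-step S-path is closed by a direct edge.
Reflexive (axiom T): no — u is not related to itself.
So F validates K, D, KD45; S5 would additionally require S to be reflexive. The strongest is KD45.

KD45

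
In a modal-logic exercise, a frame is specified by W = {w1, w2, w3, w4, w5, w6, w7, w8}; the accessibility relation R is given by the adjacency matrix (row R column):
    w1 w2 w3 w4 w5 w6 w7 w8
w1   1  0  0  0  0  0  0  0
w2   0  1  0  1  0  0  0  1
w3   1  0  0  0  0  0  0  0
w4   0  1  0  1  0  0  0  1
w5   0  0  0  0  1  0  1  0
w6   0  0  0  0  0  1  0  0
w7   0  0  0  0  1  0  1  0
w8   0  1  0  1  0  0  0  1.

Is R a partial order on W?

Reflexive: no — w3 is not related to itself.
Transitive: yes — every two-step R-path is closed by a direct edge.
Antisymmetric: no — w2 R w4 and w4 R w2 with w2 ≠ w4.
So R is not a partial order.

No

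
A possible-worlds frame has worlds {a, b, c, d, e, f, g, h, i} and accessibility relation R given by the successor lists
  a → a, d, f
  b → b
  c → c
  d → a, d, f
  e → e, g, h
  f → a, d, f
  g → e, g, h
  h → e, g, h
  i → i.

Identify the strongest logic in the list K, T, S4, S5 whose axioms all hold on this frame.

S5

Reflexive (axiom T): yes — every world is R-related to itself.
Transitive (axiom 4): yes — every two-step R-path is closed by a direct edge.
Euclidean (axiom 5): yes — any two successors of a common world are R-related.
So F validates K, T, S4, S5. The strongest is S5.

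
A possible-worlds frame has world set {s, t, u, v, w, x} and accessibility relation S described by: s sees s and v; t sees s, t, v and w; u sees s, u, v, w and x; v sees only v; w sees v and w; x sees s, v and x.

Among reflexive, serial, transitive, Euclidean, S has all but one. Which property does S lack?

Reflexive: yes — every world is S-related to itself.
Serial: yes — every world has a successor (e.g. s S s).
Transitive: yes — every two-step S-path is closed by a direct edge.
Euclidean: no — t S s and t S w, but not s S w.
Only Euclidean fails.

Euclidean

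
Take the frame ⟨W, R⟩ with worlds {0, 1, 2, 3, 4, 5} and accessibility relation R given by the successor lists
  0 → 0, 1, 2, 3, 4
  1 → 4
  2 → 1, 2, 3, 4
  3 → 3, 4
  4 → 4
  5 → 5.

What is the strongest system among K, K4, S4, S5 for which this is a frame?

Transitive (axiom 4): yes — every two-step R-path is closed by a direct edge.
Reflexive (axiom T): no — 1 is not related to itself.
Euclidean (axiom 5): no — 0 R 1 and 0 R 2, but not 1 R 2.
So F validates K, K4; S4 would additionally require R to be reflexive. The strongest is K4.

K4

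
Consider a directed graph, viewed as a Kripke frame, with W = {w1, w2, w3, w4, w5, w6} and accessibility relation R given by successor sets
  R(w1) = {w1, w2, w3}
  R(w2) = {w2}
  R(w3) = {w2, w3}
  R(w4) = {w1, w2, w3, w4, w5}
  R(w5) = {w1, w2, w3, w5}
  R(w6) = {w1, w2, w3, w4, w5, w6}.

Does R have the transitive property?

Yes

Transitive: yes — every two-step R-path is closed by a direct edge.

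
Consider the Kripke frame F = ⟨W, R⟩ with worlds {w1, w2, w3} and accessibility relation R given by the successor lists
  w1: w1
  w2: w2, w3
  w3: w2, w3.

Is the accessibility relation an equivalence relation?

Reflexive: yes — every world is R-related to itself.
Symmetric: yes — every pair in R has its reverse in R.
Transitive: yes — every two-step R-path is closed by a direct edge.
So R is an equivalence relation.

Yes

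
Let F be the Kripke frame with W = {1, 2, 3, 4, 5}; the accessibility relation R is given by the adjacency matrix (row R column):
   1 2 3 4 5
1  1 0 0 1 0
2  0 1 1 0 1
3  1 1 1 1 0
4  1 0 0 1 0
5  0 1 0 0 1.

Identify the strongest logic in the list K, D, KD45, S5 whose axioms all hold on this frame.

Serial (axiom D): yes — every world has a successor (e.g. 1 R 1).
Euclidean (axiom 5): no — 2 R 3 and 2 R 5, but not 3 R 5.
Transitive (axiom 4): no — 2 R 3 and 3 R 1, but not 2 R 1.
Reflexive (axiom T): yes — every world is R-related to itself.
So F validates K, D; KD45 would additionally require R to be Euclidean and transitive. The strongest is D.

D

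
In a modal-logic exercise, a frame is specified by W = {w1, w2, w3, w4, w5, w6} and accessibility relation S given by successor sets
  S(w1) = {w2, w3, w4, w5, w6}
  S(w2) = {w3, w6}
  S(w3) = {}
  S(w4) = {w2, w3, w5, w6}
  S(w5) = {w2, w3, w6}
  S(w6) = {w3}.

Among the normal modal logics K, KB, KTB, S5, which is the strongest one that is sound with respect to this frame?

K

Symmetric (axiom B): no — w1 S w2 but not w2 S w1.
Reflexive (axiom T): no — w1 is not related to itself.
Euclidean (axiom 5): no — w1 S w2 and w1 S w4, but not w2 S w4.
So F validates K; KB would additionally require S to be symmetric. The strongest is K.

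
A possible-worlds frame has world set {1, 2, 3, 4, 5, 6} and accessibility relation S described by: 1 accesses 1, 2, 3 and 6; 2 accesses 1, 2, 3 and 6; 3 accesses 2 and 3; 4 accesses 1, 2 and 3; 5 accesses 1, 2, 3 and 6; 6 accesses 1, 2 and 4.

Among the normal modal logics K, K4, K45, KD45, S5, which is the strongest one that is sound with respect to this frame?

K

Transitive (axiom 4): no — 1 S 6 and 6 S 4, but not 1 S 4.
Euclidean (axiom 5): no — 1 S 3 and 1 S 6, but not 3 S 6.
Serial (axiom D): yes — every world has a successor (e.g. 1 S 1).
Reflexive (axiom T): no — 4 is not related to itself.
So F validates K; K4 would additionally require S to be transitive. The strongest is K.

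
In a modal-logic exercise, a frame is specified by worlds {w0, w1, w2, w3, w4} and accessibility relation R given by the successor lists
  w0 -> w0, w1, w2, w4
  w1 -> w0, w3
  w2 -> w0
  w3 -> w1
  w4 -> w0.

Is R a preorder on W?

Reflexive: no — w1 is not related to itself.
Transitive: no — w0 R w1 and w1 R w3, but not w0 R w3.
So R is not a preorder.

No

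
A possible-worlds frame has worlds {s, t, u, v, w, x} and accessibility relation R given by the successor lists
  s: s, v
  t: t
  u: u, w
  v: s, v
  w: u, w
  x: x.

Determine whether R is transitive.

Transitive: yes — every two-step R-path is closed by a direct edge.

Yes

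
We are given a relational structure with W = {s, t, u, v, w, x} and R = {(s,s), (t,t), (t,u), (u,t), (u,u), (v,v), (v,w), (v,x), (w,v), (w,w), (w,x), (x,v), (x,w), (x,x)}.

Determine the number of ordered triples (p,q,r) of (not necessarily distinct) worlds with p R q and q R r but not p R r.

0

R is transitive; there are no such tuples.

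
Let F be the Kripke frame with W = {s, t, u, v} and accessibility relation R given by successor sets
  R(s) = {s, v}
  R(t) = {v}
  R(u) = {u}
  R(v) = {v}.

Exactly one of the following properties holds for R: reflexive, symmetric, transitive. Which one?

transitive

Reflexive: no — t is not related to itself.
Symmetric: no — s R v but not v R s.
Transitive: yes — every two-step R-path is closed by a direct edge.
Only transitive holds.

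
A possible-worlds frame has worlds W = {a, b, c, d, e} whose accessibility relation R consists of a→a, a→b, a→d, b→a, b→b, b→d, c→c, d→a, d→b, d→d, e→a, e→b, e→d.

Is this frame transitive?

Transitive: yes — every two-step R-path is closed by a direct edge.

Yes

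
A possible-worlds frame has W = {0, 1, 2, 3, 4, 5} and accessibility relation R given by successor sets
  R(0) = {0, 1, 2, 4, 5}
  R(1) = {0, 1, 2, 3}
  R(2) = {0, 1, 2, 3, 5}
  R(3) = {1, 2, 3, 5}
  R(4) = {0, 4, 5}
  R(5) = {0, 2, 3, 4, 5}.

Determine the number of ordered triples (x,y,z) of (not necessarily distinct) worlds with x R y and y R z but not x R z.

Enumerating: (0,1,3), (0,2,3), (0,5,3), (1,0,4), (1,0,5), (1,2,5), (1,3,5), (2,0,4), (2,5,4), (3,1,0), (3,2,0), (3,5,0), … and 8 more.
Total: 20.

20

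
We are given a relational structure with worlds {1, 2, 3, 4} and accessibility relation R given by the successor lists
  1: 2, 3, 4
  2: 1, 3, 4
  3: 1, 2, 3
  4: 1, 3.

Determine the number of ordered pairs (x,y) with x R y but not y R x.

Enumerating: (2,4), (4,3).

2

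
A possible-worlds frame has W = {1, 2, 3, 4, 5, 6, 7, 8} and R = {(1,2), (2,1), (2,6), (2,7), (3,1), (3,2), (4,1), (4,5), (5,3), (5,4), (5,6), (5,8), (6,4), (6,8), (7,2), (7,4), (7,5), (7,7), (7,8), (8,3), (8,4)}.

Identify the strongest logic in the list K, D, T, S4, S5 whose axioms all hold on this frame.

Serial (axiom D): yes — every world has a successor (e.g. 1 R 2).
Reflexive (axiom T): no — 1 is not related to itself.
Transitive (axiom 4): no — 1 R 2 and 2 R 6, but not 1 R 6.
Euclidean (axiom 5): no — 2 R 1 and 2 R 6, but not 1 R 6.
So F validates K, D; T would additionally require R to be reflexive. The strongest is D.

D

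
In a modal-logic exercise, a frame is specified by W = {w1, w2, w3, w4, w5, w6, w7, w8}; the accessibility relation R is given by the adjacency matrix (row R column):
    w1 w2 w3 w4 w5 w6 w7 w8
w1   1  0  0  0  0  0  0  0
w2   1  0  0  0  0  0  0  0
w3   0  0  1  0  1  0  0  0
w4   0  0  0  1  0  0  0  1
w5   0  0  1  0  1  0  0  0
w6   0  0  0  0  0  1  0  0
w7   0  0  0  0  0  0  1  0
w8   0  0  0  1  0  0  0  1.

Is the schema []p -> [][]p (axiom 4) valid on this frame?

By correspondence theory, 4 is valid on a frame iff R is transitive.
Transitive: yes — every two-step R-path is closed by a direct edge.

Yes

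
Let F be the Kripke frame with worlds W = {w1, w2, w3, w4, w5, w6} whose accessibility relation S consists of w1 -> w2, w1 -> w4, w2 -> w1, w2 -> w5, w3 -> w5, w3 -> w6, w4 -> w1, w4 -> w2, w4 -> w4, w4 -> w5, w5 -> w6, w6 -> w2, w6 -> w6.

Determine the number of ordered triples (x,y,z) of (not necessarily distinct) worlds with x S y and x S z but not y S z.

Enumerating: (w1,w2,w2), (w1,w2,w4), (w2,w1,w1), (w2,w1,w5), (w2,w5,w1), (w2,w5,w5), (w3,w5,w5), (w3,w6,w5), (w4,w1,w1), (w4,w1,w5), (w4,w2,w2), (w4,w2,w4), (w4,w5,w1), (w4,w5,w2), (w4,w5,w4), (w4,w5,w5), (w6,w2,w2), (w6,w2,w6).

18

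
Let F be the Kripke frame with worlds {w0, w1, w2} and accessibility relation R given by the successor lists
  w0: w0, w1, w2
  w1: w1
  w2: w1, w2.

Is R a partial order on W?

Yes

Reflexive: yes — every world is R-related to itself.
Transitive: yes — every two-step R-path is closed by a direct edge.
Antisymmetric: yes — no distinct pair is related both ways.
So R is a partial order.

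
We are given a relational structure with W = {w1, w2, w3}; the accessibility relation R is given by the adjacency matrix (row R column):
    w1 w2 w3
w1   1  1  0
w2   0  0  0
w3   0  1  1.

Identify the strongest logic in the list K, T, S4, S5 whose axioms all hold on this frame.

K

Reflexive (axiom T): no — w2 is not related to itself.
Transitive (axiom 4): yes — every two-step R-path is closed by a direct edge.
Euclidean (axiom 5): no — w1 R w2 and w1 R w1, but not w2 R w1.
So F validates K; T would additionally require R to be reflexive. The strongest is K.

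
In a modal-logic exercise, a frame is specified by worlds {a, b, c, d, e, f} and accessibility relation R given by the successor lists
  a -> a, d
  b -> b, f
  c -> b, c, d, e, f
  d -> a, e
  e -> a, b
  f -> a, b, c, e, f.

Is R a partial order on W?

No

Reflexive: no — d is not related to itself.
Transitive: no — a R d and d R e, but not a R e.
Antisymmetric: no — a R d and d R a with a ≠ d.
So R is not a partial order.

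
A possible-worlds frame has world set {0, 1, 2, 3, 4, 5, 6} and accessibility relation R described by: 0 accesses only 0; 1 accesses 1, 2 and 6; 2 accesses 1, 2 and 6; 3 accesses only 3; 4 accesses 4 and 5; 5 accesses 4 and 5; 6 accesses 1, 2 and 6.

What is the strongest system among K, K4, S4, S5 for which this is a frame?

Transitive (axiom 4): yes — every two-step R-path is closed by a direct edge.
Reflexive (axiom T): yes — every world is R-related to itself.
Euclidean (axiom 5): yes — any two successors of a common world are R-related.
So F validates K, K4, S4, S5. The strongest is S5.

S5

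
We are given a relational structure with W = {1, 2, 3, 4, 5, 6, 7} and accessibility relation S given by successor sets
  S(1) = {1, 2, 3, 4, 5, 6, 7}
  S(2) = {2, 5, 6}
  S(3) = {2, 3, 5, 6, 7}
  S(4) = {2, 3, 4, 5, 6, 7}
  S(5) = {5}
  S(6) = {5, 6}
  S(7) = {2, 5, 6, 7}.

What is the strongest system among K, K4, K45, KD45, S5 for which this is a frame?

K4

Transitive (axiom 4): yes — every two-step S-path is closed by a direct edge.
Euclidean (axiom 5): no — 1 S 2 and 1 S 3, but not 2 S 3.
Serial (axiom D): yes — every world has a successor (e.g. 1 S 1).
Reflexive (axiom T): yes — every world is S-related to itself.
So F validates K, K4; K45 would additionally require S to be Euclidean. The strongest is K4.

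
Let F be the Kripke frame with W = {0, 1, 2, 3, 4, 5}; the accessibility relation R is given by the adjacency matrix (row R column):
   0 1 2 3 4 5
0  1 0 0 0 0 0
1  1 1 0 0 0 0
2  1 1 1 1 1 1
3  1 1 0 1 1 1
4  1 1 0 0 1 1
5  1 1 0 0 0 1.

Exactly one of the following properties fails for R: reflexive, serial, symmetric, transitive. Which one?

symmetric

Reflexive: yes — every world is R-related to itself.
Serial: yes — every world has a successor (e.g. 0 R 0).
Symmetric: no — 1 R 0 but not 0 R 1.
Transitive: yes — every two-step R-path is closed by a direct edge.
Only symmetric fails.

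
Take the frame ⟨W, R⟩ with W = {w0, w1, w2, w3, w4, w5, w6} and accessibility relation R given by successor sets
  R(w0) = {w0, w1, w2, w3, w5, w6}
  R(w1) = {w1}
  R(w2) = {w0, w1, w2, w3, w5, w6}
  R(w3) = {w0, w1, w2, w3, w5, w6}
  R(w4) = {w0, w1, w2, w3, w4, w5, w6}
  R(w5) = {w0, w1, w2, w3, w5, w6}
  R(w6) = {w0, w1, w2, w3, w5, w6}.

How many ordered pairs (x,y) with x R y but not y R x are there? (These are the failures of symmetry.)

Enumerating: (w0,w1), (w2,w1), (w3,w1), (w4,w0), (w4,w1), (w4,w2), (w4,w3), (w4,w5), (w4,w6), (w5,w1), (w6,w1).

11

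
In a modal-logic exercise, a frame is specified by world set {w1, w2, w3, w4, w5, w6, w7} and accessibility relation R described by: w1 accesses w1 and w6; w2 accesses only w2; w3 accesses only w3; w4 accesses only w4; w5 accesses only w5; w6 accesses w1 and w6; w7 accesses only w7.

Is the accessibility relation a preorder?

Yes

Reflexive: yes — every world is R-related to itself.
Transitive: yes — every two-step R-path is closed by a direct edge.
So R is a preorder.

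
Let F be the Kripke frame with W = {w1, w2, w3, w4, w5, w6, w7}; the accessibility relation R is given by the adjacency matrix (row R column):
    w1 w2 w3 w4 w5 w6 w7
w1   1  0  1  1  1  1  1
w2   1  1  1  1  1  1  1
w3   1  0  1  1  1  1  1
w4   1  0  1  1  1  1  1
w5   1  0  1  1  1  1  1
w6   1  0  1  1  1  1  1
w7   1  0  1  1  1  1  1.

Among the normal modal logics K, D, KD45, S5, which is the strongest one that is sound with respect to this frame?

D

Serial (axiom D): yes — every world has a successor (e.g. w1 R w1).
Euclidean (axiom 5): no — w2 R w1 and w2 R w2, but not w1 R w2.
Transitive (axiom 4): yes — every two-step R-path is closed by a direct edge.
Reflexive (axiom T): yes — every world is R-related to itself.
So F validates K, D; KD45 would additionally require R to be Euclidean. The strongest is D.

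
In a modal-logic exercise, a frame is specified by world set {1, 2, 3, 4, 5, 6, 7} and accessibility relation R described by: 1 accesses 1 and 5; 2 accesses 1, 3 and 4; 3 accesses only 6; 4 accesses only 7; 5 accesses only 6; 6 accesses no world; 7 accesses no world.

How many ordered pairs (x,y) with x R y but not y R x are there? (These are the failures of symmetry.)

7

Enumerating: (1,5), (2,1), (2,3), (2,4), (3,6), (4,7), (5,6).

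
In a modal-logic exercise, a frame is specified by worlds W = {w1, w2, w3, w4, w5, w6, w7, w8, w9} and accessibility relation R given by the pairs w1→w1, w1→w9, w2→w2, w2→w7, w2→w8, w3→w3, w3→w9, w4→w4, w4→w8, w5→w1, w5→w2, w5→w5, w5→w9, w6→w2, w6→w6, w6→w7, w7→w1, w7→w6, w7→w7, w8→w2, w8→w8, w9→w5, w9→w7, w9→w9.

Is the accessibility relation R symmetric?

Symmetric: no — w1 R w9 but not w9 R w1.

No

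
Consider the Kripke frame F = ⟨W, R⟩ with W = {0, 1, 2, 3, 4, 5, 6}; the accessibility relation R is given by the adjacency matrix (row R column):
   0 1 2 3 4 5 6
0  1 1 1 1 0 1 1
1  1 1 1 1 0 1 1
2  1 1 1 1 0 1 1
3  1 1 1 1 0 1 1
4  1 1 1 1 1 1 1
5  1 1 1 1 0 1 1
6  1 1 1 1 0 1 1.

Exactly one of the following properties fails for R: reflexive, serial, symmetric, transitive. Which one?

symmetric

Reflexive: yes — every world is R-related to itself.
Serial: yes — every world has a successor (e.g. 0 R 0).
Symmetric: no — 4 R 0 but not 0 R 4.
Transitive: yes — every two-step R-path is closed by a direct edge.
Only symmetric fails.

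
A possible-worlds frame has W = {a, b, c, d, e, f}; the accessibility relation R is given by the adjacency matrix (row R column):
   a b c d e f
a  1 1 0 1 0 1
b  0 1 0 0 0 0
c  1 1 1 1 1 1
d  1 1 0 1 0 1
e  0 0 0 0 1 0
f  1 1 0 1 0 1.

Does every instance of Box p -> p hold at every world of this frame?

Yes

The schema T characterises exactly the reflexive frames.
Reflexive: yes — every world is R-related to itself.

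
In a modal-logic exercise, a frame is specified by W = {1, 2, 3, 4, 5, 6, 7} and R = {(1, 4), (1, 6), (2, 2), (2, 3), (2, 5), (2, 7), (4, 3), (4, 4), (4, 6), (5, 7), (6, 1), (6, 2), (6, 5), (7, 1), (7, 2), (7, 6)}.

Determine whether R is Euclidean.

No

Euclidean: no — 1 R 6 and 1 R 4, but not 6 R 4.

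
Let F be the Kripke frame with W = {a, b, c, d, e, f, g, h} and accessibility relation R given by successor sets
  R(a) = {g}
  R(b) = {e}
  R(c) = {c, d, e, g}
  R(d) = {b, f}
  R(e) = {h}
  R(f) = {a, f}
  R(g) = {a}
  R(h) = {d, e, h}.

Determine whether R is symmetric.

No

Symmetric: no — b R e but not e R b.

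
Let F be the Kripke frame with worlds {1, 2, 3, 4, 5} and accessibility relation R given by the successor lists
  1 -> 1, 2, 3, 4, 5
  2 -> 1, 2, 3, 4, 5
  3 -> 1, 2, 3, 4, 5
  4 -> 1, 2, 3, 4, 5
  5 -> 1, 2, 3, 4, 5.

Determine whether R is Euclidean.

Yes

Euclidean: yes — any two successors of a common world are R-related.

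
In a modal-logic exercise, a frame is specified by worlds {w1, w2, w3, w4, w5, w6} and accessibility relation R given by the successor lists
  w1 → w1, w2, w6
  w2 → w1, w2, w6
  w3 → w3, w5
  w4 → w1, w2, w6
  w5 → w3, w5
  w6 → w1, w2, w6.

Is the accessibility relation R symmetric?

No

Symmetric: no — w4 R w1 but not w1 R w4.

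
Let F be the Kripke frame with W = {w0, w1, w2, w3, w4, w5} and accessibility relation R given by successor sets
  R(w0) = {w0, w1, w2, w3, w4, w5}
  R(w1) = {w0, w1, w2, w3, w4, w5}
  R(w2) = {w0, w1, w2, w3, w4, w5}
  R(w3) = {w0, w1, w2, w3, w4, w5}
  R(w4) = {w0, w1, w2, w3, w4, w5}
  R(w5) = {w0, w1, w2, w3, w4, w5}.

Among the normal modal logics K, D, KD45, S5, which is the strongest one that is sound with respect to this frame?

S5

Serial (axiom D): yes — every world has a successor (e.g. w0 R w0).
Euclidean (axiom 5): yes — any two successors of a common world are R-related.
Transitive (axiom 4): yes — every two-step R-path is closed by a direct edge.
Reflexive (axiom T): yes — every world is R-related to itself.
So F validates K, D, KD45, S5. The strongest is S5.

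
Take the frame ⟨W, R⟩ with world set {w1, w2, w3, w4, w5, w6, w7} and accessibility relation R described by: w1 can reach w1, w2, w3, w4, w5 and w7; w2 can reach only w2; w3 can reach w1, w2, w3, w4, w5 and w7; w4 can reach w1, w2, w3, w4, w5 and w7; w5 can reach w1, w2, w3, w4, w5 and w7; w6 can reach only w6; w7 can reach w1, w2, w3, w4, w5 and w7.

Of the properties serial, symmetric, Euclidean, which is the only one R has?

Serial: yes — every world has a successor (e.g. w1 R w1).
Symmetric: no — w1 R w2 but not w2 R w1.
Euclidean: no — w1 R w2 and w1 R w3, but not w2 R w3.
Only serial holds.

serial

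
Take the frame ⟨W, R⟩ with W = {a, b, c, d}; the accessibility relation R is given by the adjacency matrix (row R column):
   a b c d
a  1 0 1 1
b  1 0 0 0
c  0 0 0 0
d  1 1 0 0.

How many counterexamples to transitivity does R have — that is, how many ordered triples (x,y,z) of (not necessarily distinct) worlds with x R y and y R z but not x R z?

Enumerating: (a,d,b), (b,a,c), (b,a,d), (d,a,c), (d,a,d).

5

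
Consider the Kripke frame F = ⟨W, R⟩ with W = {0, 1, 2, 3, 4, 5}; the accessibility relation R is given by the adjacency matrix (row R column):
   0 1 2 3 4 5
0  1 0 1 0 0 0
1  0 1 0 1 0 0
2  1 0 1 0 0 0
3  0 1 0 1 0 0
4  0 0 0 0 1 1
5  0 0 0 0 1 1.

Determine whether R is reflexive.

Reflexive: yes — every world is R-related to itself.

Yes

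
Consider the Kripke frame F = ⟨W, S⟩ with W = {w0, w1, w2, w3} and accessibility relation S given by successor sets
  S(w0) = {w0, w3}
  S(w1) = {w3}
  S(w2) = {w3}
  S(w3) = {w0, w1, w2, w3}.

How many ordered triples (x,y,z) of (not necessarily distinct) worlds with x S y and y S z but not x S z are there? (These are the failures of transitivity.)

Enumerating: (w0,w3,w1), (w0,w3,w2), (w1,w3,w0), (w1,w3,w1), (w1,w3,w2), (w2,w3,w0), (w2,w3,w1), (w2,w3,w2).

8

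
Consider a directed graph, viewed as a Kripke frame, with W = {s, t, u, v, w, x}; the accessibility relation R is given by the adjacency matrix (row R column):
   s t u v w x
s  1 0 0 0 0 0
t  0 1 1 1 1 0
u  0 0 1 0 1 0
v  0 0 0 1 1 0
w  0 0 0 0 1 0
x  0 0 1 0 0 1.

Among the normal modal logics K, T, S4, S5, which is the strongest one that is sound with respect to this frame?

Reflexive (axiom T): yes — every world is R-related to itself.
Transitive (axiom 4): no — x R u and u R w, but not x R w.
Euclidean (axiom 5): no — t R u and t R v, but not u R v.
So F validates K, T; S4 would additionally require R to be transitive. The strongest is T.

T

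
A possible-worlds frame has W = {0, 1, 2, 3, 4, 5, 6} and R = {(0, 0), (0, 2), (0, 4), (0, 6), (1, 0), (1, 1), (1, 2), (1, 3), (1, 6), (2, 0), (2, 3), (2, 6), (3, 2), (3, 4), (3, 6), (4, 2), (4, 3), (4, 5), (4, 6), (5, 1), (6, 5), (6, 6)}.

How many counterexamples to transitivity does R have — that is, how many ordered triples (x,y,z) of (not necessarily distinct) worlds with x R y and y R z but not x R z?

Enumerating: (0,2,3), (0,4,3), (0,4,5), (0,6,5), (1,0,4), (1,3,4), (1,6,5), (2,0,2), (2,0,4), (2,3,2), (2,3,4), (2,6,5), … and 13 more.
Total: 25.

25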